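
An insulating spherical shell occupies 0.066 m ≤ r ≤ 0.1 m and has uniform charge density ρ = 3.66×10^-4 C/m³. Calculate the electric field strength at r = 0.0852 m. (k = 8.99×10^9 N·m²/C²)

E = 6.28×10^5 V/m

Use a concentric Gaussian sphere at r = 0.0852 m (within the shell material, 0.066 m < r < 0.1 m).
Only the shell between 0.066 m and r is enclosed: Q_enc = ρ·(4π/3)(r³ − a³) = (3.66×10^-4)·(4π/3)·((0.0852)³ − (0.066)³) = 5.074×10^-7 C.
Gauss's law: E·4πr² = Q_enc/ε₀.
E = k|Q_enc|/r² = (8.99×10^9)(5.074e-7)/(0.0852)² = 6.28×10^5 N/C.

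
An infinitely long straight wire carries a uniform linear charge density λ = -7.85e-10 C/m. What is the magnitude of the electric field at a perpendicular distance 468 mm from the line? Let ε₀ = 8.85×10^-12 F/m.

|E| ≈ 30.2 N/C

Choose a coaxial cylinder of radius r = 468 mm (arbitrary length L) as the Gaussian surface.
Q_enc = λL, so λ_enc = -7.85×10^-10 C/m.
Applying ∮E·dA = Q_enc/ε₀ with the end caps contributing no flux:
E = |λ_enc|/(2πε₀r) = (7.85×10^-10)/(2π·8.85×10^-12·0.468) = 30.2 N/C.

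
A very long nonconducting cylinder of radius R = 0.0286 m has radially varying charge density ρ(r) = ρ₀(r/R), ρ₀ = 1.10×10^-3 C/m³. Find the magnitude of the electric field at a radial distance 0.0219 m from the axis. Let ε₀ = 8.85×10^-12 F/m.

By cylindrical symmetry E is radial; use a coaxial Gaussian cylinder of radius 0.0219 m and length L (r < R).
λ_enc = ∫₀^r ρ(r')·2πr' dr' = (2πρ₀/R)·r^3/3 = 8.461×10^-7 C/m.
Gauss's law: E·2πrL = λ_enc L/ε₀.
E = |λ_enc|/(2πε₀r) = (8.461e-7)/(2π·8.85×10^-12·0.0219) = 6.95×10^5 N/C.

|E| ≈ 6.95×10^5 V/m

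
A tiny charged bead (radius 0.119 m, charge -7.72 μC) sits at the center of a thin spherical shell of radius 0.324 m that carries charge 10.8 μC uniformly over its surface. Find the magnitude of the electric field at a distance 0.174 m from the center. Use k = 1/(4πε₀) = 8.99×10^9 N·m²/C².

E = 2.29×10^6 N/C

Take a concentric spherical Gaussian surface of radius r = 0.174 m (between the bodies, 0.119 m < r < 0.324 m).
Only the inner charge is enclosed; the outer shell contributes nothing inside itself. Q_enc = -7.72 μC = -7.72×10^-6 C.
Since E is radial and uniform over the Gaussian sphere, Φ = E·4πr² = Q_enc/ε₀.
E = k|Q_enc|/r² = (8.99×10^9)(7.72×10^-6)/(0.174)² = 2.29×10^6 N/C.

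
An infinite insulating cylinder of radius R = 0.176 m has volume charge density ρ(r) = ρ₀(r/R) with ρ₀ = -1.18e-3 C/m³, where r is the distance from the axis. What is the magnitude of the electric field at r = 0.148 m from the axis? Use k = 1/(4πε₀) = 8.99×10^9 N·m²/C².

E ≈ 5.53e6 V/m

Choose a coaxial cylinder of radius r = 0.148 m (arbitrary length L) as the Gaussian surface (r < R).
λ_enc = ∫₀^r ρ(r')·2πr' dr' = (2πρ₀/R)·r^3/3 = -4.552×10^-5 C/m.
Gauss's law: E·2πrL = λ_enc L/ε₀.
E = 2k|λ_enc|/r = 2(8.99×10^9)(4.552e-5)/(0.148) = 5.53×10^6 N/C.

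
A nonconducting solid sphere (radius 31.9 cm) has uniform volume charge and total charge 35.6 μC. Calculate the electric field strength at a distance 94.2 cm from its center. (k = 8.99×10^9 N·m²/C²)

|E| = 3.61×10^5 N/C

Use a concentric Gaussian sphere at r = 94.2 cm (r > R, so the entire charge is enclosed).
Q_enc = 35.6 μC = 3.56×10^-5 C.
Applying ∮E·dA = Q_enc/ε₀ with Φ = E(4πr²):
E = k|Q_enc|/r² = (8.99×10^9)(3.56e-5)/(0.942)² = 3.61e5 N/C.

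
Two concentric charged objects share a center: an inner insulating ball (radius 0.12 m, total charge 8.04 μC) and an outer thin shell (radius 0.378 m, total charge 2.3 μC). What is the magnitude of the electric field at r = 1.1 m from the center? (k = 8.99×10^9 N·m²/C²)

E = 7.68×10^4 N/C

Symmetry ⇒ E = E(r) r̂. Gaussian sphere of radius r = 1.1 m (r > 0.378 m, enclosing both).
Q_enc = (8.04 μC) + (2.3 μC) = 1.034×10^-5 C.
Applying ∮E·dA = Q_enc/ε₀ with Φ = E(4πr²):
E = k|Q_enc|/r² = (8.99×10^9)(1.034e-5)/(1.1)² = 7.68×10^4 N/C.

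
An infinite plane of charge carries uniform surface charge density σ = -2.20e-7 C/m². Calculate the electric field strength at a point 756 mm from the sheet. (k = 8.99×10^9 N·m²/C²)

E = 1.24×10^4 V/m

Choose a cylindrical pillbox piercing the sheet, end faces (area A) parallel to it.
Flux Φ = 2EA and Q_enc = σA, so 2EA = σA/ε₀ ⇒ E = |σ|/(2ε₀), independent of distance.
E = 2πk|σ| = 2π(8.99×10^9)(2.20×10^-7) = 1.24e4 N/C.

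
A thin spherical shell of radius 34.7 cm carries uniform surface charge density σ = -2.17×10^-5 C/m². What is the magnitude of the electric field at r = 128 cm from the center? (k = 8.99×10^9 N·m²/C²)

|E| ≈ 1.80×10^5 N/C

Symmetry ⇒ E = E(r) r̂. Gaussian sphere of radius r = 128 cm (r > 34.7 cm).
The entire shell is enclosed: Q_enc = σ·4πR² = (-2.17×10^-5)·4π·(0.347)² = -3.283×10^-5 C.
Gauss's law: E·4πr² = Q_enc/ε₀.
E = k|Q_enc|/r² = (8.99×10^9)(3.283e-5)/(1.28)² = 1.80×10^5 N/C.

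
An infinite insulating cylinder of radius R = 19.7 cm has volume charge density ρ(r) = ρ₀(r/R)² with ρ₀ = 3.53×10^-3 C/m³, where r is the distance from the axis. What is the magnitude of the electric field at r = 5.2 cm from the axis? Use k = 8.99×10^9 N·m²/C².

Coaxial Gaussian cylinder, radius r = 5.2 cm, length L (r < R).
Integrating ρ over the cross-section to radius r: λ_enc = (2πρ₀/R²) ∫₀^r r'^3 dr' = 2πρ₀ r^4/(4·R²) = 1.045×10^-6 C/m.
Since E is radial and uniform over the curved surface, Φ = E·2πrL = Q_enc/ε₀ = λ_enc L/ε₀.
E = 2k|λ_enc|/r = 2(8.99×10^9)(1.045e-6)/(0.052) = 3.61e5 N/C.

E ≈ 3.61×10^5 N/C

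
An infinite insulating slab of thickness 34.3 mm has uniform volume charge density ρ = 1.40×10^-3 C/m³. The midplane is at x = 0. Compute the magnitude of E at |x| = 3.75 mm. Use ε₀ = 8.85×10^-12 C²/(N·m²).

By symmetry E is perpendicular to the slab. A Gaussian pillbox from −3.75 mm to +3.75 mm (face area A) lies entirely within the slab.
Q_enc = ρ·(2x)·A and flux = 2EA, so 2EA = 2ρxA/ε₀ ⇒ E = |ρ|x/ε₀.
E = (1.40×10^-3)(0.00375)/(8.85×10^-12) = 5.93×10^5 N/C.

E = 5.93×10^5 N/C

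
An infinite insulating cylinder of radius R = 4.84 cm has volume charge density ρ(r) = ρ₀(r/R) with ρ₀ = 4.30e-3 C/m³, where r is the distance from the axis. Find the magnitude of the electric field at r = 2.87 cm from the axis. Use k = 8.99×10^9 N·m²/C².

By cylindrical symmetry E is radial; use a coaxial Gaussian cylinder of radius 2.87 cm and length L (r < R).
λ_enc = ∫₀^r ρ(r')·2πr' dr' = (2πρ₀/R)·r^3/3 = 4.399×10^-6 C/m.
Since E is radial and uniform over the curved surface, Φ = E·2πrL = Q_enc/ε₀ = λ_enc L/ε₀.
E = 2k|λ_enc|/r = 2(8.99×10^9)(4.399×10^-6)/(0.0287) = 2.76×10^6 N/C.

|E| ≈ 2.76×10^6 N/C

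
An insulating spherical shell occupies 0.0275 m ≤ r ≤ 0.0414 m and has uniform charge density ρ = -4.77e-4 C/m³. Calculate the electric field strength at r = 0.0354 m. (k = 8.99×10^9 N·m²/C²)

Take a concentric spherical Gaussian surface of radius r = 0.0354 m (within the shell material, 0.0275 m < r < 0.0414 m).
Only the shell between 0.0275 m and r is enclosed: Q_enc = ρ·(4π/3)(r³ − a³) = (-4.77×10^-4)·(4π/3)·((0.0354)³ − (0.0275)³) = -4.708e-8 C.
Applying ∮E·dA = Q_enc/ε₀ with Φ = E(4πr²):
E = k|Q_enc|/r² = (8.99×10^9)(4.708e-8)/(0.0354)² = 3.38×10^5 N/C.

E ≈ 3.38e5 V/m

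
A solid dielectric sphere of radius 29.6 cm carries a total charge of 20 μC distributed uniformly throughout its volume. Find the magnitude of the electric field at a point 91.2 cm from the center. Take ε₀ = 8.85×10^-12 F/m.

E ≈ 2.16×10^5 V/m

Symmetry ⇒ E = E(r) r̂. Gaussian sphere of radius r = 91.2 cm (r > R, so the entire charge is enclosed).
Q_enc = 20 μC = 2.00×10^-5 C.
Gauss's law: E·4πr² = Q_enc/ε₀.
E = |Q_enc|/(4πε₀r²) = (2.00e-5)/(4π·8.85×10^-12·(0.912)²) = 2.16×10^5 N/C.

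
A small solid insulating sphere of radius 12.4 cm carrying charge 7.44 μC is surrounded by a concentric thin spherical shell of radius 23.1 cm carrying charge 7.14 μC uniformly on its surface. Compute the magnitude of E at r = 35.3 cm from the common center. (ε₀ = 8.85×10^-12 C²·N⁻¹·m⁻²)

Take a concentric spherical Gaussian surface of radius r = 35.3 cm (r > 23.1 cm, enclosing both).
Q_enc = (7.44 μC) + (7.14 μC) = 1.458×10^-5 C.
By Gauss's law, ∮E·dA = E·4πr² = Q_enc/ε₀.
E = |Q_enc|/(4πε₀r²) = (1.458×10^-5)/(4π·8.85×10^-12·(0.353)²) = 1.05×10^6 N/C.

|E| = 1.05e6 N/C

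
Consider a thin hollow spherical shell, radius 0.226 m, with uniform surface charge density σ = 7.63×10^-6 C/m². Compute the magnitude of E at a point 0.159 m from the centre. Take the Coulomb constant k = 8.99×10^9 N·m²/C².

E = 0

Take a concentric spherical Gaussian surface of radius r = 0.159 m (inside the shell, r < 0.226 m).
All the charge is outside the Gaussian surface: Q_enc = 0, hence E = 0 everywhere inside the shell.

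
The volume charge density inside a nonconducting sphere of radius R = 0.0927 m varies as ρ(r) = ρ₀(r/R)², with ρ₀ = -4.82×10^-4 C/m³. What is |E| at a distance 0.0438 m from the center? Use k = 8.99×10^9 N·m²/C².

Use a concentric Gaussian sphere at r = 0.0438 m (r < R).
Integrate the density: Q_enc = 4π ∫₀^r ρ₀(r'/R)^2 r'² dr' = 4πρ₀ r^5/(5·R²) = -2.272×10^-8 C.
By Gauss's law, ∮E·dA = E·4πr² = Q_enc/ε₀.
E = k|Q_enc|/r² = (8.99×10^9)(2.272×10^-8)/(0.0438)² = 1.06×10^5 N/C.

E ≈ 1.06e5 N/C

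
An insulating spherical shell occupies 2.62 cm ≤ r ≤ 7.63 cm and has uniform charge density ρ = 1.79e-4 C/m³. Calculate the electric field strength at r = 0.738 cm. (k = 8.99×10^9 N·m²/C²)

E = 0

By spherical symmetry E is radial; choose a Gaussian sphere of radius r = 0.738 cm (r < 2.62 cm, inside the empty cavity).
Q_enc = 0 (all charge lies at larger r); Gauss's law gives E = 0.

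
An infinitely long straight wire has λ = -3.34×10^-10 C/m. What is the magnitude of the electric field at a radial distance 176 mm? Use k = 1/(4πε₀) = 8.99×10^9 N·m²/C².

E ≈ 34.1 N/C

Take a coaxial cylindrical Gaussian surface of radius r = 176 mm and length L.
Q_enc = λL, so λ_enc = -3.34e-10 C/m.
Applying ∮E·dA = Q_enc/ε₀ with the end caps contributing no flux:
E = 2k|λ_enc|/r = 2(8.99×10^9)(3.34×10^-10)/(0.176) = 34.1 N/C.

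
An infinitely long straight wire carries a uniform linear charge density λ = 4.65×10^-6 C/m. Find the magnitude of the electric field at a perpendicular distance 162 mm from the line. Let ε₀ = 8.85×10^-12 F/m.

E ≈ 5.16×10^5 N/C

Choose a coaxial cylinder of radius r = 162 mm (arbitrary length L) as the Gaussian surface.
Q_enc = λL, so λ_enc = 4.65×10^-6 C/m.
By Gauss's law (flux through the curved wall only), E·2πrL = λ_enc L/ε₀.
E = |λ_enc|/(2πε₀r) = (4.65e-6)/(2π·8.85×10^-12·0.162) = 5.16×10^5 N/C.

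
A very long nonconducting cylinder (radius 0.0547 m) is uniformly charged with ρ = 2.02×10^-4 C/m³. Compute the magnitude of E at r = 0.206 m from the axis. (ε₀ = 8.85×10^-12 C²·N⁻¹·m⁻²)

Choose a coaxial cylinder of radius r = 0.206 m (arbitrary length L) as the Gaussian surface (r > 0.0547 m, full cross-section enclosed).
λ_enc = ρ·πR² = (2.02×10^-4)π(0.0547)² = 1.899e-6 C/m.
By Gauss's law (flux through the curved wall only), E·2πrL = λ_enc L/ε₀.
E = |λ_enc|/(2πε₀r) = (1.899e-6)/(2π·8.85×10^-12·0.206) = 1.66×10^5 N/C.

E = 1.66×10^5 N/C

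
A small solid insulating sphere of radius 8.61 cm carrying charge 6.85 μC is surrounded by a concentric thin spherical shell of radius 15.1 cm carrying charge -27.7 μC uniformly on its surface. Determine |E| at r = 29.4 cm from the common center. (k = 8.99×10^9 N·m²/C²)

Use a concentric Gaussian sphere at r = 29.4 cm (r > 15.1 cm, enclosing both).
Q_enc = (6.85 μC) + (-27.7 μC) = -2.085e-5 C.
Applying ∮E·dA = Q_enc/ε₀ with Φ = E(4πr²):
E = k|Q_enc|/r² = (8.99×10^9)(2.085×10^-5)/(0.294)² = 2.17×10^6 N/C.

E = 2.17e6 N/C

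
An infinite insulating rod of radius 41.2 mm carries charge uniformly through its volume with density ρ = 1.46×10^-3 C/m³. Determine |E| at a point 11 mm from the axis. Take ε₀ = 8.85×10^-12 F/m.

Take a coaxial cylindrical Gaussian surface of radius r = 11 mm and length L (r < R).
Enclosed charge per unit length: λ_enc = ρ·πr² = (1.46e-3)π(0.011)² = 5.55×10^-7 C/m.
Since E is radial and uniform over the curved surface, Φ = E·2πrL = Q_enc/ε₀ = λ_enc L/ε₀.
E = |λ_enc|/(2πε₀r) = (5.55×10^-7)/(2π·8.85×10^-12·0.011) = 9.07×10^5 N/C.

E ≈ 9.07×10^5 V/m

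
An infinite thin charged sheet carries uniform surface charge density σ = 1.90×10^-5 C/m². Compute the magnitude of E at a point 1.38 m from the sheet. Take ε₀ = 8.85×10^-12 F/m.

|E| ≈ 1.07e6 N/C

By planar symmetry E is perpendicular to the sheet and uniform; use a Gaussian pillbox with flat faces of area A on each side of the sheet.
Flux Φ = 2EA and Q_enc = σA, so 2EA = σA/ε₀ ⇒ E = |σ|/(2ε₀), independent of distance.
E = |σ|/(2ε₀) = (1.90e-5)/(2·8.85×10^-12) = 1.07×10^6 N/C.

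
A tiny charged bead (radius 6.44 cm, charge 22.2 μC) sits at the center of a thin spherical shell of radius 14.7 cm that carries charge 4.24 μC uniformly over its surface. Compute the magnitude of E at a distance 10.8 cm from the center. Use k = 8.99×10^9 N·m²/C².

Use a concentric Gaussian sphere at r = 10.8 cm (between the bodies, 6.44 cm < r < 14.7 cm).
Only the inner charge is enclosed; the outer shell contributes nothing inside itself. Q_enc = 22.2 μC = 2.22e-5 C.
Since E is radial and uniform over the Gaussian sphere, Φ = E·4πr² = Q_enc/ε₀.
E = k|Q_enc|/r² = (8.99×10^9)(2.22×10^-5)/(0.108)² = 1.71×10^7 N/C.

|E| ≈ 1.71×10^7 N/C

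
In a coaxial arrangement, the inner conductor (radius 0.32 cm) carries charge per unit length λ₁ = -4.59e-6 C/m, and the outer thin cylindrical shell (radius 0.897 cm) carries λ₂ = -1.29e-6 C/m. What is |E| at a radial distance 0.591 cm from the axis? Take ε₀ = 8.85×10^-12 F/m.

Choose a coaxial cylinder of radius r = 0.591 cm (arbitrary length L) as the Gaussian surface (between the conductors, 0.32 cm < r < 0.897 cm).
Only the inner wire is enclosed; the outer shell contributes nothing inside itself. λ_enc = λ₁ = -4.59×10^-6 C/m.
Applying ∮E·dA = Q_enc/ε₀ with the end caps contributing no flux:
E = |λ_enc|/(2πε₀r) = (4.59e-6)/(2π·8.85×10^-12·0.00591) = 1.40e7 N/C.

1.40e7 N/C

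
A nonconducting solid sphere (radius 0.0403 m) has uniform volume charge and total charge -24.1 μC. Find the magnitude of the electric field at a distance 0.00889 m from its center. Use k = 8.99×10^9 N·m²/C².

2.94×10^7 N/C

By spherical symmetry E is radial; choose a Gaussian sphere of radius r = 0.00889 m (r < R).
For a uniform sphere the enclosed fraction is (r/R)³, so Q_enc = (-24.1 μC)(0.00889/0.0403)³ = -2.587×10^-7 C.
By Gauss's law, ∮E·dA = E·4πr² = Q_enc/ε₀.
E = k|Q_enc|/r² = (8.99×10^9)(2.587×10^-7)/(0.00889)² = 2.94e7 N/C.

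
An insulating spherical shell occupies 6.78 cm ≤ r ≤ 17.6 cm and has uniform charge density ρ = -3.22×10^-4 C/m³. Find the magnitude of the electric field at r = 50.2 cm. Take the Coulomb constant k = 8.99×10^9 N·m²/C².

Take a concentric spherical Gaussian surface of radius r = 50.2 cm (r > 17.6 cm, enclosing the whole shell).
Q_enc = ρ·(4π/3)(b³ − a³) = (-3.22e-4)·(4π/3)·((0.176)³ − (0.0678)³) = -6.933×10^-6 C.
Since E is radial and uniform over the Gaussian sphere, Φ = E·4πr² = Q_enc/ε₀.
E = k|Q_enc|/r² = (8.99×10^9)(6.933e-6)/(0.502)² = 2.47e5 N/C.

E ≈ 2.47e5 V/m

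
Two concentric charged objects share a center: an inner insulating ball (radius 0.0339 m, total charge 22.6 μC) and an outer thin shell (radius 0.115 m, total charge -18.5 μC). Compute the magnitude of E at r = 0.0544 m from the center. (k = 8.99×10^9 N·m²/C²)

Use a concentric Gaussian sphere at r = 0.0544 m (between the bodies, 0.0339 m < r < 0.115 m).
The shell at 0.115 m lies outside the Gaussian surface, so Q_enc = 22.6 μC = 2.26×10^-5 C.
Applying ∮E·dA = Q_enc/ε₀ with Φ = E(4πr²):
E = k|Q_enc|/r² = (8.99×10^9)(2.26×10^-5)/(0.0544)² = 6.87×10^7 N/C.

|E| ≈ 6.87e7 N/C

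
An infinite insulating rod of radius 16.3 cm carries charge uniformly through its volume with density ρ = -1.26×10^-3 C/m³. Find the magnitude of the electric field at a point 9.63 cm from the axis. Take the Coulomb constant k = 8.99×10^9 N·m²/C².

Choose a coaxial cylinder of radius r = 9.63 cm (arbitrary length L) as the Gaussian surface (r < R).
Enclosed charge per unit length: λ_enc = ρ·πr² = (-1.26e-3)π(0.0963)² = -3.671×10^-5 C/m.
By Gauss's law (flux through the curved wall only), E·2πrL = λ_enc L/ε₀.
E = 2k|λ_enc|/r = 2(8.99×10^9)(3.671×10^-5)/(0.0963) = 6.85e6 N/C.

E = 6.85×10^6 V/m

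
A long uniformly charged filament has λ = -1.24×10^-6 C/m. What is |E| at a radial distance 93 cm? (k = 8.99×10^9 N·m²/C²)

Take a coaxial cylindrical Gaussian surface of radius r = 93 cm and length L.
Q_enc = λL, so λ_enc = -1.24×10^-6 C/m.
By Gauss's law (flux through the curved wall only), E·2πrL = λ_enc L/ε₀.
E = 2k|λ_enc|/r = 2(8.99×10^9)(1.24×10^-6)/(0.93) = 2.40e4 N/C.

|E| ≈ 2.40×10^4 V/m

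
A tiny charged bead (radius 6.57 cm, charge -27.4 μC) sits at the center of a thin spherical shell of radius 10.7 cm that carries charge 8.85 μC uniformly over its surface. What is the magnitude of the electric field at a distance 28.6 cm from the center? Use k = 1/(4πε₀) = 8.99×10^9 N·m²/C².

E ≈ 2.04×10^6 N/C

Take a concentric spherical Gaussian surface of radius r = 28.6 cm (r > 10.7 cm, enclosing both).
Q_enc = (-27.4 μC) + (8.85 μC) = -1.855e-5 C.
Gauss's law: E·4πr² = Q_enc/ε₀.
E = k|Q_enc|/r² = (8.99×10^9)(1.855×10^-5)/(0.286)² = 2.04e6 N/C.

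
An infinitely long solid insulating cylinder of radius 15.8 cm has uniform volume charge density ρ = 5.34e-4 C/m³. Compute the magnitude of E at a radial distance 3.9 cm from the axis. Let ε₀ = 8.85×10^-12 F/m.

Take a coaxial cylindrical Gaussian surface of radius r = 3.9 cm and length L (r < R).
Enclosed charge per unit length: λ_enc = ρ·πr² = (5.34×10^-4)π(0.039)² = 2.552e-6 C/m.
By Gauss's law (flux through the curved wall only), E·2πrL = λ_enc L/ε₀.
E = |λ_enc|/(2πε₀r) = (2.552×10^-6)/(2π·8.85×10^-12·0.039) = 1.18×10^6 N/C.

|E| ≈ 1.18×10^6 N/C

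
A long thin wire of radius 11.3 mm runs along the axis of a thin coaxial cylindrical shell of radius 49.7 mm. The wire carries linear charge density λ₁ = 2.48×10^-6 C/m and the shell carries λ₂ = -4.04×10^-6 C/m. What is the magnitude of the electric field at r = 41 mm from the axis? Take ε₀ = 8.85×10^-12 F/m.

Take a coaxial cylindrical Gaussian surface of radius r = 41 mm and length L (between the conductors, 11.3 mm < r < 49.7 mm).
The shell at 49.7 mm lies outside the Gaussian surface, so λ_enc = λ₁ = 2.48×10^-6 C/m.
Gauss's law: E·2πrL = λ_enc L/ε₀.
E = |λ_enc|/(2πε₀r) = (2.48×10^-6)/(2π·8.85×10^-12·0.041) = 1.09e6 N/C.

E = 1.09×10^6 N/C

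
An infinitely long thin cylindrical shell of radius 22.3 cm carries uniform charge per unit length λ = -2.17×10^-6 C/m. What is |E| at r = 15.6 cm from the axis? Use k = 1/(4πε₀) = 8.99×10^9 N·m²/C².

E = 0

By cylindrical symmetry E is radial; use a coaxial Gaussian cylinder of radius 15.6 cm and length L (r < 22.3 cm, inside the shell).
No charge is enclosed, so Gauss's law gives E·2πrL = 0 ⇒ E = 0.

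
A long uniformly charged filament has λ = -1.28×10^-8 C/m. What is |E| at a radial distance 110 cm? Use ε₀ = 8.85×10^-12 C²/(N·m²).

By cylindrical symmetry E is radial; use a coaxial Gaussian cylinder of radius 110 cm and length L.
Q_enc = λL, so λ_enc = -1.28×10^-8 C/m.
Gauss's law: E·2πrL = λ_enc L/ε₀.
E = |λ_enc|/(2πε₀r) = (1.28×10^-8)/(2π·8.85×10^-12·1.1) = 209 N/C.

E = 209 N/C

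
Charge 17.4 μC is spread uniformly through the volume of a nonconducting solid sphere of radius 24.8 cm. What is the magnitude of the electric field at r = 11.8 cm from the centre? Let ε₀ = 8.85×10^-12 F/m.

E = 1.21e6 N/C

Symmetry ⇒ E = E(r) r̂. Gaussian sphere of radius r = 11.8 cm (r < R).
For a uniform sphere the enclosed fraction is (r/R)³, so Q_enc = (17.4 μC)(0.118/0.248)³ = 1.874×10^-6 C.
Gauss's law: E·4πr² = Q_enc/ε₀.
E = |Q_enc|/(4πε₀r²) = (1.874×10^-6)/(4π·8.85×10^-12·(0.118)²) = 1.21e6 N/C.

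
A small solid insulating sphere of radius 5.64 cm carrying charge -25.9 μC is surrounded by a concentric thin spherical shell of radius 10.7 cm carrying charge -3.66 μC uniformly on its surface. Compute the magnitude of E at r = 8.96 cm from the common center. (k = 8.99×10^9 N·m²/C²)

By spherical symmetry E is radial; choose a Gaussian sphere of radius r = 8.96 cm (between the bodies, 5.64 cm < r < 10.7 cm).
The shell at 10.7 cm lies outside the Gaussian surface, so Q_enc = -25.9 μC = -2.59×10^-5 C.
Applying ∮E·dA = Q_enc/ε₀ with Φ = E(4πr²):
E = k|Q_enc|/r² = (8.99×10^9)(2.59×10^-5)/(0.0896)² = 2.90e7 N/C.

E ≈ 2.90×10^7 N/C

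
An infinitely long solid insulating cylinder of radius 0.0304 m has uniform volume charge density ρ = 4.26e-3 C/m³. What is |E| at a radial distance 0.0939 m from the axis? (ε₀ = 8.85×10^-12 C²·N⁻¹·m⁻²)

E = 2.37×10^6 N/C

Take a coaxial cylindrical Gaussian surface of radius r = 0.0939 m and length L (r > 0.0304 m, full cross-section enclosed).
λ_enc = ρ·πR² = (4.26×10^-3)π(0.0304)² = 1.237e-5 C/m.
Applying ∮E·dA = Q_enc/ε₀ with the end caps contributing no flux:
E = |λ_enc|/(2πε₀r) = (1.237×10^-5)/(2π·8.85×10^-12·0.0939) = 2.37e6 N/C.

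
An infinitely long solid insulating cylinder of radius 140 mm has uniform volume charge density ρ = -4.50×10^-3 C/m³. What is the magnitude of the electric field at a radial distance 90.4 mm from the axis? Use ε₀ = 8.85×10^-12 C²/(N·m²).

2.30×10^7 N/C

By cylindrical symmetry E is radial; use a coaxial Gaussian cylinder of radius 90.4 mm and length L (r < R).
Charge inside radius r per length L is ρ·πr²·L, so λ_enc = ρπr² = -1.155×10^-4 C/m.
Applying ∮E·dA = Q_enc/ε₀ with the end caps contributing no flux:
E = |λ_enc|/(2πε₀r) = (1.155×10^-4)/(2π·8.85×10^-12·0.0904) = 2.30e7 N/C.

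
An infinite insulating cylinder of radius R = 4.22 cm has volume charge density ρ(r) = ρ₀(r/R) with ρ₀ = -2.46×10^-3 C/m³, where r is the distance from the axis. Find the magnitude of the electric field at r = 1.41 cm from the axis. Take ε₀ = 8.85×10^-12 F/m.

E = 4.37×10^5 N/C

Take a coaxial cylindrical Gaussian surface of radius r = 1.41 cm and length L (r < R).
Integrating ρ over the cross-section to radius r: λ_enc = (2πρ₀/R) ∫₀^r r'^2 dr' = 2πρ₀ r^3/(3·R) = -3.422e-7 C/m.
Applying ∮E·dA = Q_enc/ε₀ with the end caps contributing no flux:
E = |λ_enc|/(2πε₀r) = (3.422×10^-7)/(2π·8.85×10^-12·0.0141) = 4.37×10^5 N/C.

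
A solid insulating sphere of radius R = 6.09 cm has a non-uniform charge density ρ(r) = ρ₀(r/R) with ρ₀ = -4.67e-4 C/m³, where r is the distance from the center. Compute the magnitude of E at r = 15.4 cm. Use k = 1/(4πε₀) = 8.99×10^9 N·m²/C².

By spherical symmetry E is radial; choose a Gaussian sphere of radius r = 15.4 cm (r > R, all charge enclosed).
Q_enc = 4π ∫₀^R ρ₀(r'/R)^1 r'² dr' = 4πρ₀R³/4 = -3.314e-7 C.
Gauss's law: E·4πr² = Q_enc/ε₀.
E = k|Q_enc|/r² = (8.99×10^9)(3.314×10^-7)/(0.154)² = 1.26×10^5 N/C.

E = 1.26×10^5 V/m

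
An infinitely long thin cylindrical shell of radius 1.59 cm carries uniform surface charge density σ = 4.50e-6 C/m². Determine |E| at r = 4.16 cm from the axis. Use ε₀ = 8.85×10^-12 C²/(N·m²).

|E| ≈ 1.94×10^5 N/C

Choose a coaxial cylinder of radius r = 4.16 cm (arbitrary length L) as the Gaussian surface (r > 1.59 cm).
The whole shell is enclosed: λ_enc = σ·2πR = (4.50e-6)·2π·(0.0159) = 4.496×10^-7 C/m.
Since E is radial and uniform over the curved surface, Φ = E·2πrL = Q_enc/ε₀ = λ_enc L/ε₀.
E = |λ_enc|/(2πε₀r) = (4.496e-7)/(2π·8.85×10^-12·0.0416) = 1.94e5 N/C.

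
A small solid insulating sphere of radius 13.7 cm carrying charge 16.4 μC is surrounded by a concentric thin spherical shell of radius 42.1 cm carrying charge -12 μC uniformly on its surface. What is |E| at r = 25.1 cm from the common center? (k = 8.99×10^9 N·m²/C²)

|E| ≈ 2.34e6 V/m

Take a concentric spherical Gaussian surface of radius r = 25.1 cm (between the bodies, 13.7 cm < r < 42.1 cm).
The shell at 42.1 cm lies outside the Gaussian surface, so Q_enc = 16.4 μC = 1.64×10^-5 C.
Gauss's law: E·4πr² = Q_enc/ε₀.
E = k|Q_enc|/r² = (8.99×10^9)(1.64×10^-5)/(0.251)² = 2.34×10^6 N/C.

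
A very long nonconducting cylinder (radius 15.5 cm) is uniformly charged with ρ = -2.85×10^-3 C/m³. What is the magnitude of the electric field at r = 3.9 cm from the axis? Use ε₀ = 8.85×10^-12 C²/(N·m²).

Take a coaxial cylindrical Gaussian surface of radius r = 3.9 cm and length L (r < R).
Enclosed charge per unit length: λ_enc = ρ·πr² = (-2.85e-3)π(0.039)² = -1.362×10^-5 C/m.
Gauss's law: E·2πrL = λ_enc L/ε₀.
E = |λ_enc|/(2πε₀r) = (1.362e-5)/(2π·8.85×10^-12·0.039) = 6.28×10^6 N/C.

|E| ≈ 6.28×10^6 N/C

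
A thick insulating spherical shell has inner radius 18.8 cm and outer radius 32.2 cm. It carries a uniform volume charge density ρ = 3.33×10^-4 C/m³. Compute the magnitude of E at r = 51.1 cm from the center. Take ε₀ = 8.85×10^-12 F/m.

Take a concentric spherical Gaussian surface of radius r = 51.1 cm (r > 32.2 cm, enclosing the whole shell).
Q_enc = ρ·(4π/3)(b³ − a³) = (3.33×10^-4)·(4π/3)·((0.322)³ − (0.188)³) = 3.73×10^-5 C.
Applying ∮E·dA = Q_enc/ε₀ with Φ = E(4πr²):
E = |Q_enc|/(4πε₀r²) = (3.73×10^-5)/(4π·8.85×10^-12·(0.511)²) = 1.28×10^6 N/C.

E = 1.28e6 N/C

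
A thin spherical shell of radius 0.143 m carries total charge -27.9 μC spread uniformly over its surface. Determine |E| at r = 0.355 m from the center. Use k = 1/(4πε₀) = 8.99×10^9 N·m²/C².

|E| ≈ 1.99e6 V/m

By spherical symmetry E is radial; choose a Gaussian sphere of radius r = 0.355 m (r > 0.143 m).
The entire shell is enclosed: Q_enc = -2.79×10^-5 C.
Applying ∮E·dA = Q_enc/ε₀ with Φ = E(4πr²):
E = k|Q_enc|/r² = (8.99×10^9)(2.79×10^-5)/(0.355)² = 1.99×10^6 N/C.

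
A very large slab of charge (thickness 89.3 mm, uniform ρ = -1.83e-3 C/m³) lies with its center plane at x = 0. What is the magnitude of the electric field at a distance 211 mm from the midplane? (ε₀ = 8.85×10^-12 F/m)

The point |x| = 211 mm lies outside the slab (half-thickness 0.04465 m). A symmetric pillbox spanning the full slab encloses Q_enc = ρ·d·A.
Flux = 2EA ⇒ E = |ρ|d/(2ε₀), independent of distance outside.
E = (1.83×10^-3)(0.0893)/(2·8.85×10^-12) = 9.23×10^6 N/C.

E = 9.23e6 V/m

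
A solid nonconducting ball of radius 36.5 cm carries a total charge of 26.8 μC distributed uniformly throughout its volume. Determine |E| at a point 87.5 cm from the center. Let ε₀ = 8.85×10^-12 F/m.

3.15×10^5 N/C

Use a concentric Gaussian sphere at r = 87.5 cm (r > R, so the entire charge is enclosed).
Q_enc = 26.8 μC = 2.68×10^-5 C.
Applying ∮E·dA = Q_enc/ε₀ with Φ = E(4πr²):
E = |Q_enc|/(4πε₀r²) = (2.68e-5)/(4π·8.85×10^-12·(0.875)²) = 3.15×10^5 N/C.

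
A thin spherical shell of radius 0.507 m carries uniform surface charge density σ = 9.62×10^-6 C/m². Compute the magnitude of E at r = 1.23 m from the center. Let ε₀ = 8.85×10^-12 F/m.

Take a concentric spherical Gaussian surface of radius r = 1.23 m (r > 0.507 m).
The entire shell is enclosed: Q_enc = σ·4πR² = (9.62×10^-6)·4π·(0.507)² = 3.107×10^-5 C.
By Gauss's law, ∮E·dA = E·4πr² = Q_enc/ε₀.
E = |Q_enc|/(4πε₀r²) = (3.107×10^-5)/(4π·8.85×10^-12·(1.23)²) = 1.85×10^5 N/C.

E ≈ 1.85×10^5 N/C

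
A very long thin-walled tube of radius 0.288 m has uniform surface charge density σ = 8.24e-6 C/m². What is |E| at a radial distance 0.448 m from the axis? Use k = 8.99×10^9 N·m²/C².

E = 5.98×10^5 N/C

Coaxial Gaussian cylinder, radius r = 0.448 m, length L (r > 0.288 m).
The whole shell is enclosed: λ_enc = σ·2πR = (8.24×10^-6)·2π·(0.288) = 1.491×10^-5 C/m.
Since E is radial and uniform over the curved surface, Φ = E·2πrL = Q_enc/ε₀ = λ_enc L/ε₀.
E = 2k|λ_enc|/r = 2(8.99×10^9)(1.491×10^-5)/(0.448) = 5.98×10^5 N/C.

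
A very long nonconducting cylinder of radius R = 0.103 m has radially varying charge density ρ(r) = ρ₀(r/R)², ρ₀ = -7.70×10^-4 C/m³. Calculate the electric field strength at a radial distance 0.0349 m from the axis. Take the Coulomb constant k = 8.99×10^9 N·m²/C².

8.71e4 N/C

By cylindrical symmetry E is radial; use a coaxial Gaussian cylinder of radius 0.0349 m and length L (r < R).
Integrating ρ over the cross-section to radius r: λ_enc = (2πρ₀/R²) ∫₀^r r'^3 dr' = 2πρ₀ r^4/(4·R²) = -1.691e-7 C/m.
Gauss's law: E·2πrL = λ_enc L/ε₀.
E = 2k|λ_enc|/r = 2(8.99×10^9)(1.691×10^-7)/(0.0349) = 8.71×10^4 N/C.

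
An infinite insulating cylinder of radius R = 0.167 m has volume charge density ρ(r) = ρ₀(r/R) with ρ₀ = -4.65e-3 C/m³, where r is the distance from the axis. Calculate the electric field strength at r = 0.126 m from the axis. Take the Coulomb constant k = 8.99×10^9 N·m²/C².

Choose a coaxial cylinder of radius r = 0.126 m (arbitrary length L) as the Gaussian surface (r < R).
Integrating ρ over the cross-section to radius r: λ_enc = (2πρ₀/R) ∫₀^r r'^2 dr' = 2πρ₀ r^3/(3·R) = -1.167e-4 C/m.
Gauss's law: E·2πrL = λ_enc L/ε₀.
E = 2k|λ_enc|/r = 2(8.99×10^9)(1.167×10^-4)/(0.126) = 1.66e7 N/C.

E ≈ 1.66e7 N/C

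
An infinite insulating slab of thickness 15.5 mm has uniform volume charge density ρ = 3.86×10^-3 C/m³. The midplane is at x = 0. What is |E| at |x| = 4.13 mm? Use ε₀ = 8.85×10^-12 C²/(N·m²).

1.80×10^6 V/m

By symmetry E is perpendicular to the slab. A Gaussian pillbox from −4.13 mm to +4.13 mm (face area A) lies entirely within the slab.
Q_enc = ρ·(2x)·A and flux = 2EA, so 2EA = 2ρxA/ε₀ ⇒ E = |ρ|x/ε₀.
E = (3.86e-3)(0.00413)/(8.85×10^-12) = 1.80×10^6 N/C.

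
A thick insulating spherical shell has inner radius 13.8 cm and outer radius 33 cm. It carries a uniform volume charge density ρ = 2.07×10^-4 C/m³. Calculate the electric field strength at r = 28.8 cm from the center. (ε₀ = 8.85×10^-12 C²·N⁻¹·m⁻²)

Take a concentric spherical Gaussian surface of radius r = 28.8 cm (within the shell material, 13.8 cm < r < 33 cm).
Enclosed charge is the volume from a to r: Q_enc = (4π/3)ρ(r³ − a³) = 1.843e-5 C.
Gauss's law: E·4πr² = Q_enc/ε₀.
E = |Q_enc|/(4πε₀r²) = (1.843×10^-5)/(4π·8.85×10^-12·(0.288)²) = 2.00×10^6 N/C.

|E| ≈ 2.00e6 N/C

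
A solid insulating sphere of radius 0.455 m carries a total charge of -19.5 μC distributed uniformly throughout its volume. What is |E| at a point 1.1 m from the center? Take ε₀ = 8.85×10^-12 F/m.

E = 1.45×10^5 N/C

By spherical symmetry E is radial; choose a Gaussian sphere of radius r = 1.1 m (r > R, so the entire charge is enclosed).
Q_enc = -19.5 μC = -1.95×10^-5 C.
By Gauss's law, ∮E·dA = E·4πr² = Q_enc/ε₀.
E = |Q_enc|/(4πε₀r²) = (1.95×10^-5)/(4π·8.85×10^-12·(1.1)²) = 1.45e5 N/C.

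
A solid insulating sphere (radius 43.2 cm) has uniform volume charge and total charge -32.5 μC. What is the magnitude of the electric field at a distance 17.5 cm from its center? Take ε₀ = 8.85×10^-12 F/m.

E = 6.34×10^5 N/C

Take a concentric spherical Gaussian surface of radius r = 17.5 cm (r < R).
Only the charge within r is enclosed: Q_enc = Q·(r/R)³ = (-32.5 μC)·(17.5 cm/43.2 cm)³ = -2.16×10^-6 C.
Since E is radial and uniform over the Gaussian sphere, Φ = E·4πr² = Q_enc/ε₀.
E = |Q_enc|/(4πε₀r²) = (2.16×10^-6)/(4π·8.85×10^-12·(0.175)²) = 6.34×10^5 N/C.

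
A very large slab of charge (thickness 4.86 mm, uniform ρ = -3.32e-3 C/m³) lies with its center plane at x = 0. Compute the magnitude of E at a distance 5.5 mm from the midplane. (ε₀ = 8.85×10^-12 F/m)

E ≈ 9.12×10^5 N/C

The point |x| = 5.5 mm lies outside the slab (half-thickness 0.00243 m). A symmetric pillbox spanning the full slab encloses Q_enc = ρ·d·A.
Flux = 2EA ⇒ E = |ρ|d/(2ε₀), independent of distance outside.
E = (3.32×10^-3)(0.00486)/(2·8.85×10^-12) = 9.12×10^5 N/C.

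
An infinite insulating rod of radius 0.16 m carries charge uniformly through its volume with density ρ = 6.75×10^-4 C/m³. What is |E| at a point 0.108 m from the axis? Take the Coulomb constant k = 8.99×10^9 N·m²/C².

Choose a coaxial cylinder of radius r = 0.108 m (arbitrary length L) as the Gaussian surface (r < R).
Charge inside radius r per length L is ρ·πr²·L, so λ_enc = ρπr² = 2.473e-5 C/m.
By Gauss's law (flux through the curved wall only), E·2πrL = λ_enc L/ε₀.
E = 2k|λ_enc|/r = 2(8.99×10^9)(2.473×10^-5)/(0.108) = 4.12×10^6 N/C.

|E| = 4.12×10^6 N/C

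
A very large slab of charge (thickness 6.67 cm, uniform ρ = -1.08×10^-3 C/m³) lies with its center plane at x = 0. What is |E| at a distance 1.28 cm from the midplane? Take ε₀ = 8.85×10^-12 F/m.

|E| ≈ 1.56e6 N/C

By symmetry E is perpendicular to the slab. A Gaussian pillbox from −1.28 cm to +1.28 cm (face area A) lies entirely within the slab.
Q_enc = ρ·(2x)·A and flux = 2EA, so 2EA = 2ρxA/ε₀ ⇒ E = |ρ|x/ε₀.
E = (1.08×10^-3)(0.0128)/(8.85×10^-12) = 1.56e6 N/C.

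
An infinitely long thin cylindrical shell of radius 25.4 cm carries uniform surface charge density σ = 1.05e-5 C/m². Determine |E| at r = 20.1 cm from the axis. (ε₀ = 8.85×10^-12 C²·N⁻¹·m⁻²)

E = 0

Take a coaxial cylindrical Gaussian surface of radius r = 20.1 cm and length L (r < 25.4 cm, inside the shell).
All the surface charge lies outside this cylinder: Q_enc = 0, hence E = 0.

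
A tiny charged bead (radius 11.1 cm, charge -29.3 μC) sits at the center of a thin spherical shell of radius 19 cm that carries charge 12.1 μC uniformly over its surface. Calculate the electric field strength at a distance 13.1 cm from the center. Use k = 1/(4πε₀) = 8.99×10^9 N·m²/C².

E ≈ 1.53e7 N/C

Use a concentric Gaussian sphere at r = 13.1 cm (between the bodies, 11.1 cm < r < 19 cm).
The shell at 19 cm lies outside the Gaussian surface, so Q_enc = -29.3 μC = -2.93×10^-5 C.
Gauss's law: E·4πr² = Q_enc/ε₀.
E = k|Q_enc|/r² = (8.99×10^9)(2.93×10^-5)/(0.131)² = 1.53×10^7 N/C.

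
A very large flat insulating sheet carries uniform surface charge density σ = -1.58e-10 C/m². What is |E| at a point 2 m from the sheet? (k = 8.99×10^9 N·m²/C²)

By planar symmetry E is perpendicular to the sheet and uniform; use a Gaussian pillbox with flat faces of area A on each side of the sheet.
Only the two end caps contribute flux: Φ = 2EA. With Q_enc = σA, Gauss's law gives E = |σ|/(2ε₀).
E = 2πk|σ| = 2π(8.99×10^9)(1.58×10^-10) = 8.92 N/C.

E ≈ 8.92 N/C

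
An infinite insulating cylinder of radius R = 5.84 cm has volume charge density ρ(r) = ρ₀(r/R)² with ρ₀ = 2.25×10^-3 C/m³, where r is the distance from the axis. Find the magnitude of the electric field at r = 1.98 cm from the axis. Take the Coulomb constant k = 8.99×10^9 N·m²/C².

E ≈ 1.45×10^5 N/C

Coaxial Gaussian cylinder, radius r = 1.98 cm, length L (r < R).
λ_enc = ∫₀^r ρ(r')·2πr' dr' = (2πρ₀/R²)·r^4/4 = 1.593×10^-7 C/m.
By Gauss's law (flux through the curved wall only), E·2πrL = λ_enc L/ε₀.
E = 2k|λ_enc|/r = 2(8.99×10^9)(1.593×10^-7)/(0.0198) = 1.45×10^5 N/C.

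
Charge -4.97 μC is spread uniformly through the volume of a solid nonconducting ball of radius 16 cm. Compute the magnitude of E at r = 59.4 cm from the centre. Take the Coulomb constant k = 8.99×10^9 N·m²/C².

By spherical symmetry E is radial; choose a Gaussian sphere of radius r = 59.4 cm (r > R, so the entire charge is enclosed).
Q_enc = -4.97 μC = -4.97×10^-6 C.
By Gauss's law, ∮E·dA = E·4πr² = Q_enc/ε₀.
E = k|Q_enc|/r² = (8.99×10^9)(4.97×10^-6)/(0.594)² = 1.27×10^5 N/C.

|E| ≈ 1.27e5 N/C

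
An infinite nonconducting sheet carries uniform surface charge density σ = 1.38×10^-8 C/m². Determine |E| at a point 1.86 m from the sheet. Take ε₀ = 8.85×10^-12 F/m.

Choose a cylindrical pillbox piercing the sheet, end faces (area A) parallel to it.
Only the two end caps contribute flux: Φ = 2EA. With Q_enc = σA, Gauss's law gives E = |σ|/(2ε₀).
E = |σ|/(2ε₀) = (1.38×10^-8)/(2·8.85×10^-12) = 780 N/C.

E = 780 V/m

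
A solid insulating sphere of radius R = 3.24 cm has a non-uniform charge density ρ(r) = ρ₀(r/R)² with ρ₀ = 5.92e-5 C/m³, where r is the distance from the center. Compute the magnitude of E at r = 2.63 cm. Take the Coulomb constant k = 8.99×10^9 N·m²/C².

By spherical symmetry E is radial; choose a Gaussian sphere of radius r = 2.63 cm (r < R).
Integrate the density: Q_enc = 4π ∫₀^r ρ₀(r'/R)^2 r'² dr' = 4πρ₀ r^5/(5·R²) = 1.783×10^-9 C.
Since E is radial and uniform over the Gaussian sphere, Φ = E·4πr² = Q_enc/ε₀.
E = k|Q_enc|/r² = (8.99×10^9)(1.783e-9)/(0.0263)² = 2.32e4 N/C.

2.32×10^4 N/C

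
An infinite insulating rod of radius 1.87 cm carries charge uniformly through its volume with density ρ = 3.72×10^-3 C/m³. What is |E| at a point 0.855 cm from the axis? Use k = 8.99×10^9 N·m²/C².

1.80×10^6 N/C

By cylindrical symmetry E is radial; use a coaxial Gaussian cylinder of radius 0.855 cm and length L (r < R).
Enclosed charge per unit length: λ_enc = ρ·πr² = (3.72×10^-3)π(0.00855)² = 8.543×10^-7 C/m.
Applying ∮E·dA = Q_enc/ε₀ with the end caps contributing no flux:
E = 2k|λ_enc|/r = 2(8.99×10^9)(8.543e-7)/(0.00855) = 1.80×10^6 N/C.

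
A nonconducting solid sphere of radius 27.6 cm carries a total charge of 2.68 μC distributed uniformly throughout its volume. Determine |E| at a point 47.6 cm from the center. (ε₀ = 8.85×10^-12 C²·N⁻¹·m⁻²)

Use a concentric Gaussian sphere at r = 47.6 cm (r > R, so the entire charge is enclosed).
Q_enc = 2.68 μC = 2.68×10^-6 C.
By Gauss's law, ∮E·dA = E·4πr² = Q_enc/ε₀.
E = |Q_enc|/(4πε₀r²) = (2.68×10^-6)/(4π·8.85×10^-12·(0.476)²) = 1.06×10^5 N/C.

E = 1.06×10^5 V/m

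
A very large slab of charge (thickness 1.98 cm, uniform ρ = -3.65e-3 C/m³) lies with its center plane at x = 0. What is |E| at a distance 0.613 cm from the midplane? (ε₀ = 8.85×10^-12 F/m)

|E| = 2.53×10^6 N/C

By symmetry E is perpendicular to the slab. A Gaussian pillbox from −0.613 cm to +0.613 cm (face area A) lies entirely within the slab.
Q_enc = ρ·(2x)·A and flux = 2EA, so 2EA = 2ρxA/ε₀ ⇒ E = |ρ|x/ε₀.
E = (3.65e-3)(0.00613)/(8.85×10^-12) = 2.53×10^6 N/C.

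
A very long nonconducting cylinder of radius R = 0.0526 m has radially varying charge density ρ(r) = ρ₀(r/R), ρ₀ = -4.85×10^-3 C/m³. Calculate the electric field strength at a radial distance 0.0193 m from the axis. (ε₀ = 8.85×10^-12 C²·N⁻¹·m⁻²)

|E| = 1.29×10^6 V/m

Coaxial Gaussian cylinder, radius r = 0.0193 m, length L (r < R).
Integrating ρ over the cross-section to radius r: λ_enc = (2πρ₀/R) ∫₀^r r'^2 dr' = 2πρ₀ r^3/(3·R) = -1.388×10^-6 C/m.
Gauss's law: E·2πrL = λ_enc L/ε₀.
E = |λ_enc|/(2πε₀r) = (1.388e-6)/(2π·8.85×10^-12·0.0193) = 1.29×10^6 N/C.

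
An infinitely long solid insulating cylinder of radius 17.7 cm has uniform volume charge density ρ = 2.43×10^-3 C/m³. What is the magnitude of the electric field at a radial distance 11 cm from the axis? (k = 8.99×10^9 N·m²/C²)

|E| = 1.51e7 N/C

Take a coaxial cylindrical Gaussian surface of radius r = 11 cm and length L (r < R).
Enclosed charge per unit length: λ_enc = ρ·πr² = (2.43e-3)π(0.11)² = 9.237e-5 C/m.
Applying ∮E·dA = Q_enc/ε₀ with the end caps contributing no flux:
E = 2k|λ_enc|/r = 2(8.99×10^9)(9.237×10^-5)/(0.11) = 1.51e7 N/C.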